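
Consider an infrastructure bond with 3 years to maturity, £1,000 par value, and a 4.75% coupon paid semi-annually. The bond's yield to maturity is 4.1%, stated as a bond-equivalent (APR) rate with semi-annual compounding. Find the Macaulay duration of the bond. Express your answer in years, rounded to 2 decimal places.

Periodic yield y = 0.0205. Discount each cash flow and weight by its period:
  t   CF        PV=CF/(1+0.0205)^t    t·PV
  1        23.75        23.2729        23.2729
  2        23.75        22.8054        45.6108
  3        23.75        22.3473        67.0418
  4        23.75        21.8984        87.5934
  5        23.75        21.4585       107.2923
  6     1,023.75       906.3916     5,438.3495
  Σ                  1,018.1740     5,769.1607
Price P = Σ PV = 1,018.1740.
Macaulay duration = Σ(t·PV) / P = 5,769.1607 / 1,018.1740 = 5.66618 half-year periods.
In years: 5.66618 / 2 = 2.83309 years.

2.83 years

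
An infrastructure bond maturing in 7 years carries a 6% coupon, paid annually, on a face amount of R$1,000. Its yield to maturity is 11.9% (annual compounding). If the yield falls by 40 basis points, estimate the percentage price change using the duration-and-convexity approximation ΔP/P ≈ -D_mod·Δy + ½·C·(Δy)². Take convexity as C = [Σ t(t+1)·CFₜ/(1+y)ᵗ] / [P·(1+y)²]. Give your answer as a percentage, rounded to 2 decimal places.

+2.07%

With y = 0.119:
  t   CF        PV=CF/(1+0.119)^t    t·PV        t(t+1)·PV
  1        60.00        53.6193        53.6193         107.2386
  2        60.00        47.9172        95.8343         287.5030
  3        60.00        42.8214       128.4642         513.8570
  4        60.00        38.2676       153.0703         765.3514
  5        60.00        34.1980       170.9900       1,025.9403
  6        60.00        30.5612       183.3673       1,283.5714
  7     1,060.00       482.4977     3,377.4840      27,019.8720
  Σ                    729.8824     4,162.8295      31,003.3335
P = 729.8824; D_Mac = 5.70343 yrs; D_mod = 5.09689 yrs; C = 33.92308.
Duration effect: -5.09689 × (-0.004) = +0.020388
Convexity effect: 0.5 × 33.92308 × (-0.004)² = +0.0002714
ΔP/P ≈ +0.020388 + 0.0002714 = +0.020659 = +2.0659%.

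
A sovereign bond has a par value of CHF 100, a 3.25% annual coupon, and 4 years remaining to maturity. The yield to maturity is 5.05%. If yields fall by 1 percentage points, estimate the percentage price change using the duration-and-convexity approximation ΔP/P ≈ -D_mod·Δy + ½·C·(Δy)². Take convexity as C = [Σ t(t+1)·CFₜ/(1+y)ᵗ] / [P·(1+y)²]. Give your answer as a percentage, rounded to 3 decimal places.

+3.710%

With y = 0.0505:
  t   CF        PV=CF/(1+0.0505)^t    t·PV        t(t+1)·PV
  1         3.25         3.0938         3.0938           6.1875
  2         3.25         2.9450         5.8901          17.6702
  3         3.25         2.8035         8.4104          33.6416
  4       103.25        84.7824       339.1297       1,695.6485
  Σ                     93.6247       356.5239       1,753.1479
P = 93.6247; D_Mac = 3.80801 yrs; D_mod = 3.62495 yrs; C = 16.96821.
Duration effect: -3.62495 × (-0.01) = +0.036250
Convexity effect: 0.5 × 16.96821 × (-0.01)² = +0.0008484
ΔP/P ≈ +0.036250 + 0.0008484 = +0.037098 = +3.7098%.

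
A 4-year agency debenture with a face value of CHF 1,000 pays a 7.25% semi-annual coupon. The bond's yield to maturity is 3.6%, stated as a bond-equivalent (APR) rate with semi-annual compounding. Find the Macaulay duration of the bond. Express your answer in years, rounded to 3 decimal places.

Periodic yield y = 0.018. Discount each cash flow and weight by its period:
  t   CF        PV=CF/(1+0.018)^t    t·PV
  1        36.25        35.6090        35.6090
  2        36.25        34.9794        69.9588
  3        36.25        34.3609       103.0827
  4        36.25        33.7534       135.0134
  5        36.25        33.1565       165.7827
  6        36.25        32.5703       195.4216
  7        36.25        31.9944       223.9606
  8     1,036.25       898.4260     7,187.4081
  Σ                  1,134.8499     8,116.2370
Price P = Σ PV = 1,134.8499.
Macaulay duration = Σ(t·PV) / P = 8,116.2370 / 1,134.8499 = 7.15182 half-year periods.
In years: 7.15182 / 2 = 3.57591 years.

3.576 years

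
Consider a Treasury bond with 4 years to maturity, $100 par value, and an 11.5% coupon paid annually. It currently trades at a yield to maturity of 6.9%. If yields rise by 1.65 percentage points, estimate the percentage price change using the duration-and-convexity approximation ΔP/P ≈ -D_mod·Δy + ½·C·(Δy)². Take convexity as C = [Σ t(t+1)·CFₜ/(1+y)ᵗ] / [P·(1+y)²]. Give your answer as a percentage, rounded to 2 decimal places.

-5.15%

With y = 0.069:
  t   CF        PV=CF/(1+0.069)^t    t·PV        t(t+1)·PV
  1        11.50        10.7577        10.7577          21.5154
  2        11.50        10.0633        20.1267          60.3801
  3        11.50         9.4138        28.2414         112.9655
  4       111.50        85.3816       341.5262       1,707.6310
  Σ                    115.6164       400.6520       1,902.4921
P = 115.6164; D_Mac = 3.46536 yrs; D_mod = 3.24168 yrs; C = 14.39952.
Duration effect: -3.24168 × (+0.0165) = -0.053488
Convexity effect: 0.5 × 14.39952 × (0.0165)² = +0.0019601
ΔP/P ≈ -0.053488 + 0.0019601 = -0.051528 = -5.1528%.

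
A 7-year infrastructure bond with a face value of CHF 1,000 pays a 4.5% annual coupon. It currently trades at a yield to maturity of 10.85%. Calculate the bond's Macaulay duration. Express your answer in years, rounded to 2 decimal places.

5.96 years

Periodic yield y = 0.1085. Discount each cash flow and weight by its year:
  t   CF        PV=CF/(1+0.1085)^t    t·PV
  1        45.00        40.5954        40.5954
  2        45.00        36.6219        73.2438
  3        45.00        33.0374        99.1121
  4        45.00        29.8037       119.2147
  5        45.00        26.8865       134.4324
  6        45.00        24.2548       145.5290
  7     1,045.00       508.1201     3,556.8410
  Σ                    699.3198     4,168.9684
Price P = Σ PV = 699.3198.
Macaulay duration = Σ(t·PV) / P = 4,168.9684 / 699.3198 = 5.96146 years.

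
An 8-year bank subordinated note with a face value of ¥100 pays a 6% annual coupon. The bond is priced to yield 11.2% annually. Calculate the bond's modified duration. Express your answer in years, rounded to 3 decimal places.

Periodic yield y = 0.112. First find Macaulay duration:
  t   CF        PV=CF/(1+0.112)^t    t·PV
  1         6.00         5.3957         5.3957
  2         6.00         4.8522         9.7045
  3         6.00         4.3635        13.0906
  4         6.00         3.9240        15.6961
  5         6.00         3.5288        17.6440
  6         6.00         3.1734        19.0403
  7         6.00         2.8538        19.9763
  8       106.00        45.3385       362.7084
  Σ                     73.4300       463.2558
P = 73.4300; Macaulay duration = 463.2558 / 73.4300 = 6.30881 years.
Modified duration = D_Mac / (1 + y) = 6.30881 / 1.112 = 5.67339 years.

5.673 years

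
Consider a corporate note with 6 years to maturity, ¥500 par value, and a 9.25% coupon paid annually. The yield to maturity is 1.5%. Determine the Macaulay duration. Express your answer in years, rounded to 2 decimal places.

5.07 years

Periodic yield y = 0.015. Discount each cash flow and weight by its year:
  t   CF        PV=CF/(1+0.015)^t    t·PV
  1        46.25        45.5665        45.5665
  2        46.25        44.8931        89.7862
  3        46.25        44.2297       132.6890
  4        46.25        43.5760       174.3041
  5        46.25        42.9320       214.6602
  6       546.25       499.5687     2,997.4120
  Σ                    720.7660     3,654.4180
Price P = Σ PV = 720.7660.
Macaulay duration = Σ(t·PV) / P = 3,654.4180 / 720.7660 = 5.07019 years.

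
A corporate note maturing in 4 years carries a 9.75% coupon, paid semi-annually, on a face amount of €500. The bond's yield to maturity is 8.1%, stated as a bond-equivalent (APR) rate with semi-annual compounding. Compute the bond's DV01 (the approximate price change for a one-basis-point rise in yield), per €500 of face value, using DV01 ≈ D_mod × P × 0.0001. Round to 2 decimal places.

€0.17

Periodic yield y = 0.0405.
  t   CF        PV=CF/(1+0.0405)^t    t·PV
  1       24.375        23.4262        23.4262
  2       24.375        22.5144        45.0288
  3       24.375        21.6381        64.9142
  4       24.375        20.7958        83.1833
  5       24.375        19.9864        99.9319
  6       24.375        19.2084       115.2506
  7       24.375        18.4608       129.2255
  8      524.375       381.6852     3,053.4815
  Σ                    527.7153     3,614.4420
P = 527.7153; D_Mac = 6.84923 half-year periods = 3.42461 yrs; D_mod = 3.29132 yrs.
DV01 ≈ 3.29132 × 527.7153 × 0.0001 = 0.173688.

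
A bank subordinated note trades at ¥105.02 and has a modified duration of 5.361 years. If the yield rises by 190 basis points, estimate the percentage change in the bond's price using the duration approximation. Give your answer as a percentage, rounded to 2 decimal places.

-10.19%

Duration approximation: ΔP/P ≈ -D_mod · Δy = -5.361 × (+0.019) = -0.101859.
As a percentage: -10.1859%.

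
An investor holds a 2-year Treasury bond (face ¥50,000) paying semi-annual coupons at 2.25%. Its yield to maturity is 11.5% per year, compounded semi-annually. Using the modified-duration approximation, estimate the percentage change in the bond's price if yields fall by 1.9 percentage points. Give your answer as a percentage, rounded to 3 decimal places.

+3.527%

Periodic yield y = 0.0575. Modified duration first:
  t   CF        PV=CF/(1+0.0575)^t    t·PV
  1       562.50       531.9149       531.9149
  2       562.50       502.9928     1,005.9856
  3       562.50       475.6433     1,426.9299
  4    50,562.50    40,430.3066   161,721.2264
  Σ                 41,940.8576   164,686.0569
P = 41,940.8576; D_Mac = 3.92663 half-year periods = 1.96331 yrs; D_mod = 1.96331/(1+0.0575) = 1.85656 yrs.
ΔP/P ≈ -D_mod · Δy = -1.85656 × (-0.019) = +0.035275 = +3.5275%.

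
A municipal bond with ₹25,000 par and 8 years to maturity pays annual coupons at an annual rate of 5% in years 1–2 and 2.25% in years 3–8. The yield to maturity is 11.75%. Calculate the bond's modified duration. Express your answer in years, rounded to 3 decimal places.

Periodic yield y = 0.1175. First find Macaulay duration:
  t   CF        PV=CF/(1+0.1175)^t    t·PV
  1     1,250.00     1,118.5682     1,118.5682
  2     1,250.00     1,000.9559     2,001.9118
  3       562.50       403.0695     1,209.2085
  4       562.50       360.6886     1,442.7543
  5       562.50       322.7638     1,613.8192
  6       562.50       288.8267     1,732.9602
  7       562.50       258.4579     1,809.2053
  8    25,562.50    10,510.4926    84,083.9408
  Σ                 14,263.8233    95,012.3684
P = 14,263.8233; Macaulay duration = 95,012.3684 / 14,263.8233 = 6.66107 years.
Modified duration = D_Mac / (1 + y) = 6.66107 / 1.1175 = 5.96069 years.

5.961 years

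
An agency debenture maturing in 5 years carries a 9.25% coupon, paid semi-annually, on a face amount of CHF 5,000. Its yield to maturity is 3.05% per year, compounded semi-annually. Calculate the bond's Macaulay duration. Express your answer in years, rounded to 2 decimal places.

4.23 years

Periodic yield y = 0.01525. Discount each cash flow and weight by its period:
  t   CF        PV=CF/(1+0.01525)^t    t·PV
  1       231.25       227.7764       227.7764
  2       231.25       224.3550       448.7100
  3       231.25       220.9850       662.9549
  4       231.25       217.6656       870.6623
  5       231.25       214.3960     1,071.9802
  6       231.25       211.1756     1,267.0536
  7       231.25       208.0036     1,456.0249
  8       231.25       204.8791     1,639.0332
  9       231.25       201.8017     1,816.2150
  10    5,231.25     4,496.5093    44,965.0928
  Σ                  6,427.5472    54,425.5033
Price P = Σ PV = 6,427.5472.
Macaulay duration = Σ(t·PV) / P = 54,425.5033 / 6,427.5472 = 8.46754 half-year periods.
In years: 8.46754 / 2 = 4.23377 years.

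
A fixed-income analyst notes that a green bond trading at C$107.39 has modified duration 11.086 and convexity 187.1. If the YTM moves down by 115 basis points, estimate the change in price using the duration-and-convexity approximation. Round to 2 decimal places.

Duration effect: -D_mod·Δy = -11.086 × (-0.0115) = +0.127489
Convexity effect: ½·C·(Δy)² = 0.5 × 187.1 × (-0.0115)² = +0.0123719875
ΔP/P ≈ +0.127489 + 0.0123719875 = +0.1398609875
ΔP ≈ 107.39 × (+0.1398609875) = +15.019671447625.

+C$15.02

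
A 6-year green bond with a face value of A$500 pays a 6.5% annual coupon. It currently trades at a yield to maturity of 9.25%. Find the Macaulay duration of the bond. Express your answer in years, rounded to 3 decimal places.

5.091 years

Periodic yield y = 0.0925. Discount each cash flow and weight by its year:
  t   CF        PV=CF/(1+0.0925)^t    t·PV
  1        32.50        29.7483        29.7483
  2        32.50        27.2296        54.4591
  3        32.50        24.9241        74.7722
  4        32.50        22.8138        91.2552
  5        32.50        20.8822       104.4110
  6       532.50       313.1778     1,879.0667
  Σ                    438.7757     2,233.7124
Price P = Σ PV = 438.7757.
Macaulay duration = Σ(t·PV) / P = 2,233.7124 / 438.7757 = 5.09078 years.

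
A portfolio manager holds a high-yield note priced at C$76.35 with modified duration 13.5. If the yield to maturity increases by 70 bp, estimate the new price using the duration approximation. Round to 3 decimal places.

Duration approximation: ΔP/P ≈ -D_mod · Δy = -13.5 × (+0.007) = -0.094500.
New price ≈ 76.35 × (1 - 0.094500) = 69.134925.

C$69.135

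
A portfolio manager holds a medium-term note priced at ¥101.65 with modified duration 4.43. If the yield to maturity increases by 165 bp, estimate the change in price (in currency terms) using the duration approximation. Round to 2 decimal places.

-¥7.43

Duration approximation: ΔP/P ≈ -D_mod · Δy = -4.43 × (+0.0165) = -0.073095.
ΔP ≈ 101.65 × (-0.073095) = -7.43010675.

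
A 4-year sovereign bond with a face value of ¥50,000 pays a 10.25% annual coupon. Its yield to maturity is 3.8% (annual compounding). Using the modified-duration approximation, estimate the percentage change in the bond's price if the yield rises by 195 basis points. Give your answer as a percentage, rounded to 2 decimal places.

-6.64%

Periodic yield y = 0.038. Modified duration first:
  t   CF        PV=CF/(1+0.038)^t    t·PV
  1     5,125.00     4,937.3796     4,937.3796
  2     5,125.00     4,756.6277     9,513.2554
  3     5,125.00     4,582.4930    13,747.4790
  4    55,125.00    47,485.3003   189,941.2010
  Σ                 61,761.8005   218,139.3150
P = 61,761.8005; D_Mac = 3.53195 yrs; D_mod = 3.53195/(1+0.038) = 3.40265 yrs.
ΔP/P ≈ -D_mod · Δy = -3.40265 × (+0.0195) = -0.066352 = -6.6352%.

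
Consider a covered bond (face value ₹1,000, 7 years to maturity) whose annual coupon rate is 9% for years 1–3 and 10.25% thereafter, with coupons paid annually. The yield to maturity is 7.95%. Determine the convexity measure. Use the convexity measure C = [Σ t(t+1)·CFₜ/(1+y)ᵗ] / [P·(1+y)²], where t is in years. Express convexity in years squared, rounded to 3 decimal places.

With y = 0.0795:
  t   CF        PV=CF/(1+0.0795)^t    t·PV        t(t+1)·PV
  1        90.00        83.3719        83.3719         166.7439
  2        90.00        77.2320       154.4640         463.3919
  3        90.00        71.5442       214.6327         858.5307
  4       102.50        75.4802       301.9210       1,509.6048
  5       102.50        69.9215       349.6074       2,097.6445
  6       102.50        64.7721       388.6326       2,720.4282
  7     1,102.50       645.3868     4,517.7075      36,141.6602
  Σ                  1,087.7088     6,010.3371      43,958.0042
P = 1,087.7088.
Convexity = Σ t(t+1)·PV / [P·(1+y)²] = 43,958.0042 / (1,087.7088 × 1.165320) = 34.68008.

34.680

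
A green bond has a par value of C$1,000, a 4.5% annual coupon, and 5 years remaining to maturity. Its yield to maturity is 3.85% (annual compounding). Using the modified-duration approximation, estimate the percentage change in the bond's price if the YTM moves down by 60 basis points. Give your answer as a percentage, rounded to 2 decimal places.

Periodic yield y = 0.0385. Modified duration first:
  t   CF        PV=CF/(1+0.0385)^t    t·PV
  1        45.00        43.3317        43.3317
  2        45.00        41.7253        83.4506
  3        45.00        40.1784       120.5353
  4        45.00        38.6889       154.7556
  5     1,045.00       865.1348     4,325.6740
  Σ                  1,029.0592     4,727.7473
P = 1,029.0592; D_Mac = 4.59424 yrs; D_mod = 4.59424/(1+0.0385) = 4.42392 yrs.
ΔP/P ≈ -D_mod · Δy = -4.42392 × (-0.006) = +0.026544 = +2.6544%.

+2.65%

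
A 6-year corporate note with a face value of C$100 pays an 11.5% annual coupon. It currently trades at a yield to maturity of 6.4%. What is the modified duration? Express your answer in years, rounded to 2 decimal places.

Periodic yield y = 0.064. First find Macaulay duration:
  t   CF        PV=CF/(1+0.064)^t    t·PV
  1        11.50        10.8083        10.8083
  2        11.50        10.1581        20.3163
  3        11.50         9.5471        28.6414
  4        11.50         8.9729        35.8915
  5        11.50         8.4331        42.1657
  6       111.50        76.8467       461.0801
  Σ                    124.7662       598.9033
P = 124.7662; Macaulay duration = 598.9033 / 124.7662 = 4.80020 years.
Modified duration = D_Mac / (1 + y) = 4.80020 / 1.064 = 4.51147 years.

4.51 years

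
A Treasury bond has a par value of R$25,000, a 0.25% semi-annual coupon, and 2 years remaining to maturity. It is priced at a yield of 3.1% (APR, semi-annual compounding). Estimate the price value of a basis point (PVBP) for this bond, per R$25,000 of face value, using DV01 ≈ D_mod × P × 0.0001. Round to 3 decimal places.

Periodic yield y = 0.0155.
  t   CF        PV=CF/(1+0.0155)^t    t·PV
  1        31.25        30.7730        30.7730
  2        31.25        30.3033        60.6066
  3        31.25        29.8408        89.5224
  4    25,031.25    23,537.6352    94,150.5406
  Σ                 23,628.5523    94,331.4426
P = 23,628.5523; D_Mac = 3.99227 half-year periods = 1.99613 yrs; D_mod = 1.96566 yrs.
DV01 ≈ 1.96566 × 23,628.5523 × 0.0001 = 4.644581.

R$4.645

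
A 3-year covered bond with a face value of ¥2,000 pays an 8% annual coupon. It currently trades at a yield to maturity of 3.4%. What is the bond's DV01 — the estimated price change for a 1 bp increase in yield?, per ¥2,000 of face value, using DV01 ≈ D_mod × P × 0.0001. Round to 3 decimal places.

Periodic yield y = 0.034.
  t   CF        PV=CF/(1+0.034)^t    t·PV
  1       160.00       154.7389       154.7389
  2       160.00       149.6508       299.3015
  3     2,160.00     1,953.8541     5,861.5624
  Σ                  2,258.2438     6,315.6027
P = 2,258.2438; D_Mac = 2.79669 yrs; D_mod = 2.70473 yrs.
DV01 ≈ 2.70473 × 2,258.2438 × 0.0001 = 0.610793.

¥0.611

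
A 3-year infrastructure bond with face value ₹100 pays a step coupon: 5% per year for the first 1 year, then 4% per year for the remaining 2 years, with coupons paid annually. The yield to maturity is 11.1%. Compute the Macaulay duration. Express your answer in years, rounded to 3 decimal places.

Periodic yield y = 0.111. Discount each cash flow and weight by its year:
  t   CF        PV=CF/(1+0.111)^t    t·PV
  1         5.00         4.5005         4.5005
  2         4.00         3.2406         6.4813
  3       104.00        75.8387       227.5162
  Σ                     83.5798       238.4980
Price P = Σ PV = 83.5798.
Macaulay duration = Σ(t·PV) / P = 238.4980 / 83.5798 = 2.85353 years.

2.854 years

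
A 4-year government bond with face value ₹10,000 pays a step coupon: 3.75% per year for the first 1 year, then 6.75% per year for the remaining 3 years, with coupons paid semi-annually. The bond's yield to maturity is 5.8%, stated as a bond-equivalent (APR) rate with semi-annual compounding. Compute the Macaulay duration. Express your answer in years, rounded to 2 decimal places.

Periodic yield y = 0.029. Discount each cash flow and weight by its period:
  t   CF        PV=CF/(1+0.029)^t    t·PV
  1       187.50       182.2157       182.2157
  2       187.50       177.0804       354.1608
  3       337.50       309.7617       929.2850
  4       337.50       301.0317     1,204.1269
  5       337.50       292.5478     1,462.7392
  6       337.50       284.3031     1,705.8183
  7       337.50       276.2906     1,934.0344
  8    10,337.50     8,224.1784    65,793.4275
  Σ                 10,047.4095    73,565.8079
Price P = Σ PV = 10,047.4095.
Macaulay duration = Σ(t·PV) / P = 73,565.8079 / 10,047.4095 = 7.32187 half-year periods.
In years: 7.32187 / 2 = 3.66093 years.

3.66 years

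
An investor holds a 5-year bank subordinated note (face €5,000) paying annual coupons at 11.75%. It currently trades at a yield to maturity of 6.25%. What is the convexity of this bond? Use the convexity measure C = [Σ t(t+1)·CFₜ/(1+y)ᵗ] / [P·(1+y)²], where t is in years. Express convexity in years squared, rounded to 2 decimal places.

With y = 0.0625:
  t   CF        PV=CF/(1+0.0625)^t    t·PV        t(t+1)·PV
  1       587.50       552.9412       552.9412       1,105.8824
  2       587.50       520.4152     1,040.8304       3,122.4913
  3       587.50       489.8026     1,469.4077       5,877.6308
  4       587.50       460.9906     1,843.9626       9,219.8130
  5     5,587.50     4,126.4144    20,632.0721     123,792.4326
  Σ                  6,150.5640    25,539.2140     143,118.2501
P = 6,150.5640.
Convexity = Σ t(t+1)·PV / [P·(1+y)²] = 143,118.2501 / (6,150.5640 × 1.128906) = 20.61210.

20.61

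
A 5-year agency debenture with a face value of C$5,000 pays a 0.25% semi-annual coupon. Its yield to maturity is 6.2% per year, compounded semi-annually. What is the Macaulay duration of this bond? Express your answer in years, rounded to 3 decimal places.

Periodic yield y = 0.031. Discount each cash flow and weight by its period:
  t   CF        PV=CF/(1+0.031)^t    t·PV
  1         6.25         6.0621         6.0621
  2         6.25         5.8798        11.7596
  3         6.25         5.7030        17.1090
  4         6.25         5.5315        22.1261
  5         6.25         5.3652        26.8260
  6         6.25         5.2039        31.2233
  7         6.25         5.0474        35.3319
  8         6.25         4.8957        39.1652
  9         6.25         4.7485        42.7361
  10    5,006.25     3,689.1463    36,891.4632
  Σ                  3,737.5834    37,123.8026
Price P = Σ PV = 3,737.5834.
Macaulay duration = Σ(t·PV) / P = 37,123.8026 / 3,737.5834 = 9.93257 half-year periods.
In years: 9.93257 / 2 = 4.96628 years.

4.966 years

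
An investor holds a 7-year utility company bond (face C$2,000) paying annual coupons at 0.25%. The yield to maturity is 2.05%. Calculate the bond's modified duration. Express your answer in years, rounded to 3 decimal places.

6.804 years

Periodic yield y = 0.0205. First find Macaulay duration:
  t   CF        PV=CF/(1+0.0205)^t    t·PV
  1         5.00         4.8996         4.8996
  2         5.00         4.8011         9.6023
  3         5.00         4.7047        14.1141
  4         5.00         4.6102        18.4407
  5         5.00         4.5176        22.5879
  6         5.00         4.4268        26.5609
  7     2,005.00     1,739.4955    12,176.4686
  Σ                  1,767.4555    12,272.6740
P = 1,767.4555; Macaulay duration = 12,272.6740 / 1,767.4555 = 6.94370 years.
Modified duration = D_Mac / (1 + y) = 6.94370 / 1.0205 = 6.80421 years.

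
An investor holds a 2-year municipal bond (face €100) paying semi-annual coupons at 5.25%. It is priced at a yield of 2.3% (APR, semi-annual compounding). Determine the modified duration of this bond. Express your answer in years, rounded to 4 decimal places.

1.9050 years

Periodic yield y = 0.0115. First find Macaulay duration:
  t   CF        PV=CF/(1+0.0115)^t    t·PV
  1        2.625         2.5952         2.5952
  2        2.625         2.5657         5.1313
  3        2.625         2.5365         7.6094
  4      102.625        98.0369       392.1476
  Σ                    105.7342       407.4835
P = 105.7342; Macaulay duration = 407.4835 / 105.7342 = 3.85385 half-year periods = 1.92692 years.
Modified duration = D_Mac / (1 + y) = 1.92692 / 1.0115 = 1.90502 years.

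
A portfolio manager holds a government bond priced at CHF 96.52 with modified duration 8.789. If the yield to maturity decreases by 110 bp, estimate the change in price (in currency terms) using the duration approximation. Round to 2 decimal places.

Duration approximation: ΔP/P ≈ -D_mod · Δy = -8.789 × (-0.011) = +0.096679.
ΔP ≈ 96.52 × (+0.096679) = +9.33145708.

+CHF 9.33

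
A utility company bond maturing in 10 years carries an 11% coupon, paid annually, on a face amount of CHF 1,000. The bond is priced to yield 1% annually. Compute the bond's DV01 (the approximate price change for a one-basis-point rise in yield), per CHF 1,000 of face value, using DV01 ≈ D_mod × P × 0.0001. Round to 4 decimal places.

Periodic yield y = 0.01.
  t   CF        PV=CF/(1+0.01)^t    t·PV
  1       110.00       108.9109       108.9109
  2       110.00       107.8326       215.6651
  3       110.00       106.7649       320.2947
  4       110.00       105.7078       422.8314
  5       110.00       104.6612       523.3061
  6       110.00       103.6250       621.7499
  7       110.00       102.5990       718.1929
  8       110.00       101.5832       812.6652
  9       110.00       100.5774       905.1964
  10    1,110.00     1,004.8685    10,048.6852
  Σ                  1,947.1305    14,697.4979
P = 1,947.1305; D_Mac = 7.54829 yrs; D_mod = 7.47355 yrs.
DV01 ≈ 7.47355 × 1,947.1305 × 0.0001 = 1.455198.

CHF 1.4552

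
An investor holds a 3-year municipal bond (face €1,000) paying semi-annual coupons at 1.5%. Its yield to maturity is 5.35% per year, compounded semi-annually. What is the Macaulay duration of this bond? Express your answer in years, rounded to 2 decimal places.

2.94 years

Periodic yield y = 0.02675. Discount each cash flow and weight by its period:
  t   CF        PV=CF/(1+0.02675)^t    t·PV
  1         7.50         7.3046         7.3046
  2         7.50         7.1143        14.2286
  3         7.50         6.9289        20.7868
  4         7.50         6.7484        26.9937
  5         7.50         6.5726        32.8630
  6     1,007.50       859.9175     5,159.5050
  Σ                    894.5864     5,261.6817
Price P = Σ PV = 894.5864.
Macaulay duration = Σ(t·PV) / P = 5,261.6817 / 894.5864 = 5.88169 half-year periods.
In years: 5.88169 / 2 = 2.94085 years.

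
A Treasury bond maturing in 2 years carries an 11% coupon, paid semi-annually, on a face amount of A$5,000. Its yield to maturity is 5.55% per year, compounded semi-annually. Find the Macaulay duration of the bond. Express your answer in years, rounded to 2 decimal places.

Periodic yield y = 0.02775. Discount each cash flow and weight by its period:
  t   CF        PV=CF/(1+0.02775)^t    t·PV
  1       275.00       267.5748       267.5748
  2       275.00       260.3501       520.7002
  3       275.00       253.3204       759.9613
  4     5,275.00     4,727.9462    18,911.7846
  Σ                  5,509.1915    20,460.0209
Price P = Σ PV = 5,509.1915.
Macaulay duration = Σ(t·PV) / P = 20,460.0209 / 5,509.1915 = 3.71380 half-year periods.
In years: 3.71380 / 2 = 1.85690 years.

1.86 years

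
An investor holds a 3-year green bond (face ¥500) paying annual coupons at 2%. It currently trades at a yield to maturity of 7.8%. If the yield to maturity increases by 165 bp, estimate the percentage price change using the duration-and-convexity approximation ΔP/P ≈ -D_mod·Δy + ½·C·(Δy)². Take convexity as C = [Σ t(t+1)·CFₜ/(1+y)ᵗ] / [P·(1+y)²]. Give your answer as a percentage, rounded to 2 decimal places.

With y = 0.078:
  t   CF        PV=CF/(1+0.078)^t    t·PV        t(t+1)·PV
  1        10.00         9.2764         9.2764          18.5529
  2        10.00         8.6052        17.2105          51.6314
  3       510.00       407.1120     1,221.3360       4,885.3439
  Σ                    424.9937     1,247.8229       4,955.5281
P = 424.9937; D_Mac = 2.93610 yrs; D_mod = 2.72365 yrs; C = 10.03390.
Duration effect: -2.72365 × (+0.0165) = -0.044940
Convexity effect: 0.5 × 10.03390 × (0.0165)² = +0.0013659
ΔP/P ≈ -0.044940 + 0.0013659 = -0.043574 = -4.3574%.

-4.36%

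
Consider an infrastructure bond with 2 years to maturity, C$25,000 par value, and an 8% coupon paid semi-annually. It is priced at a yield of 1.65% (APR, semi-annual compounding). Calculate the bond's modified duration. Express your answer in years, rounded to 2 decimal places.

1.88 years

Periodic yield y = 0.00825. First find Macaulay duration:
  t   CF        PV=CF/(1+0.00825)^t    t·PV
  1     1,000.00       991.8175       991.8175
  2     1,000.00       983.7020     1,967.4039
  3     1,000.00       975.6528     2,926.9585
  4    26,000.00    25,159.4084   100,637.6337
  Σ                 28,110.5807   106,523.8136
P = 28,110.5807; Macaulay duration = 106,523.8136 / 28,110.5807 = 3.78946 half-year periods = 1.89473 years.
Modified duration = D_Mac / (1 + y) = 1.89473 / 1.00825 = 1.87922 years.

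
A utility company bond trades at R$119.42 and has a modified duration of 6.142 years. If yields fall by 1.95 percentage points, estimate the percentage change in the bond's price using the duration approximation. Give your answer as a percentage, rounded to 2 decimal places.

+11.98%

Duration approximation: ΔP/P ≈ -D_mod · Δy = -6.142 × (-0.0195) = +0.119769.
As a percentage: +11.9769%.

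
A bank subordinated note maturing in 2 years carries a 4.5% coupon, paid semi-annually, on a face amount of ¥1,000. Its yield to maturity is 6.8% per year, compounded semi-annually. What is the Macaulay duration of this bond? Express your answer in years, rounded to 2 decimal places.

Periodic yield y = 0.034. Discount each cash flow and weight by its period:
  t   CF        PV=CF/(1+0.034)^t    t·PV
  1        22.50        21.7602        21.7602
  2        22.50        21.0446        42.0893
  3        22.50        20.3526        61.0579
  4     1,022.50       894.5017     3,578.0067
  Σ                    957.6591     3,702.9141
Price P = Σ PV = 957.6591.
Macaulay duration = Σ(t·PV) / P = 3,702.9141 / 957.6591 = 3.86663 half-year periods.
In years: 3.86663 / 2 = 1.93332 years.

1.93 years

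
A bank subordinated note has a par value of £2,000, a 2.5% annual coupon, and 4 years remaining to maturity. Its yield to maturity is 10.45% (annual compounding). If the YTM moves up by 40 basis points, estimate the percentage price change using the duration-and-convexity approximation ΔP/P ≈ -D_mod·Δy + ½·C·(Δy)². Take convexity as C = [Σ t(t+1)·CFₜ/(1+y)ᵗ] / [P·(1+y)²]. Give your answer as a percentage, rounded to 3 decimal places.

With y = 0.1045:
  t   CF        PV=CF/(1+0.1045)^t    t·PV        t(t+1)·PV
  1        50.00        45.2694        45.2694          90.5387
  2        50.00        40.9863        81.9726         245.9177
  3        50.00        37.1085       111.3254         445.3014
  4     2,050.00     1,377.4980     5,509.9920      27,549.9602
  Σ                  1,500.8621     5,748.5593      28,331.7181
P = 1,500.8621; D_Mac = 3.83017 yrs; D_mod = 3.46779 yrs; C = 15.47393.
Duration effect: -3.46779 × (+0.004) = -0.013871
Convexity effect: 0.5 × 15.47393 × (0.004)² = +0.0001238
ΔP/P ≈ -0.013871 + 0.0001238 = -0.013747 = -1.3747%.

-1.375%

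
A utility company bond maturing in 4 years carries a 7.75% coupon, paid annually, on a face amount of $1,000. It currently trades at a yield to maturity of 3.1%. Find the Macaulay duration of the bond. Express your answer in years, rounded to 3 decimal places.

Periodic yield y = 0.031. Discount each cash flow and weight by its year:
  t   CF        PV=CF/(1+0.031)^t    t·PV
  1        77.50        75.1697        75.1697
  2        77.50        72.9095       145.8191
  3        77.50        70.7173       212.1519
  4     1,077.50       953.6360     3,814.5438
  Σ                  1,172.4325     4,247.6846
Price P = Σ PV = 1,172.4325.
Macaulay duration = Σ(t·PV) / P = 4,247.6846 / 1,172.4325 = 3.62297 years.

3.623 years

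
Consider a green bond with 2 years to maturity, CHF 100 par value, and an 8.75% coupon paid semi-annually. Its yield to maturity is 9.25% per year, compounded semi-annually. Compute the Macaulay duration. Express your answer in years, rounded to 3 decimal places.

Periodic yield y = 0.04625. Discount each cash flow and weight by its period:
  t   CF        PV=CF/(1+0.04625)^t    t·PV
  1        4.375         4.1816         4.1816
  2        4.375         3.9968         7.9935
  3        4.375         3.8201        11.4602
  4      104.375        87.1073       348.4292
  Σ                     99.1057       372.0646
Price P = Σ PV = 99.1057.
Macaulay duration = Σ(t·PV) / P = 372.0646 / 99.1057 = 3.75422 half-year periods.
In years: 3.75422 / 2 = 1.87711 years.

1.877 years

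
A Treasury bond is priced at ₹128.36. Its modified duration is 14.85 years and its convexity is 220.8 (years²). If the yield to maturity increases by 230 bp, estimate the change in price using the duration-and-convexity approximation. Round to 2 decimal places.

-₹36.34

Duration effect: -D_mod·Δy = -14.85 × (+0.023) = -0.341550
Convexity effect: ½·C·(Δy)² = 0.5 × 220.8 × (0.023)² = +0.0584016
ΔP/P ≈ -0.341550 + 0.0584016 = -0.2831484
ΔP ≈ 128.36 × (-0.2831484) = -36.344928624.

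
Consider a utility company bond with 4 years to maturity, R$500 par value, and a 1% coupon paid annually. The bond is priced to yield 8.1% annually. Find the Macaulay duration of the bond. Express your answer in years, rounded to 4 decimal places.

3.9310 years

Periodic yield y = 0.081. Discount each cash flow and weight by its year:
  t   CF        PV=CF/(1+0.081)^t    t·PV
  1         5.00         4.6253         4.6253
  2         5.00         4.2788         8.5575
  3         5.00         3.9582        11.8745
  4       505.00       369.8185     1,479.2739
  Σ                    382.6807     1,504.3312
Price P = Σ PV = 382.6807.
Macaulay duration = Σ(t·PV) / P = 1,504.3312 / 382.6807 = 3.93103 years.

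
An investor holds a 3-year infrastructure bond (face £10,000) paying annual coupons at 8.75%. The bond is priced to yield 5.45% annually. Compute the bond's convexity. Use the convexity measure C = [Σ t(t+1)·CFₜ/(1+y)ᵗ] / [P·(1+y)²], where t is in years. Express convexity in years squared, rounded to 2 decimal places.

With y = 0.0545:
  t   CF        PV=CF/(1+0.0545)^t    t·PV        t(t+1)·PV
  1       875.00       829.7771       829.7771       1,659.5543
  2       875.00       786.8916     1,573.7831       4,721.3493
  3    10,875.00     9,274.4788    27,823.4364     111,293.7457
  Σ                 10,891.1475    30,226.9967     117,674.6494
P = 10,891.1475.
Convexity = Σ t(t+1)·PV / [P·(1+y)²] = 117,674.6494 / (10,891.1475 × 1.111970) = 9.71664.

9.72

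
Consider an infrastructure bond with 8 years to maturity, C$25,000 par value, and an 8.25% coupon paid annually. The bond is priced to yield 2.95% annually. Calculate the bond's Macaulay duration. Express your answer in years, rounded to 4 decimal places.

Periodic yield y = 0.0295. Discount each cash flow and weight by its year:
  t   CF        PV=CF/(1+0.0295)^t    t·PV
  1     2,062.50     2,003.3997     2,003.3997
  2     2,062.50     1,945.9929     3,891.9858
  3     2,062.50     1,890.2311     5,670.6933
  4     2,062.50     1,836.0671     7,344.2685
  5     2,062.50     1,783.4552     8,917.2760
  6     2,062.50     1,732.3508    10,394.1051
  7     2,062.50     1,682.7109    11,778.9761
  8    27,062.50    21,446.5335   171,572.2683
  Σ                 34,320.7413   221,572.9728
Price P = Σ PV = 34,320.7413.
Macaulay duration = Σ(t·PV) / P = 221,572.9728 / 34,320.7413 = 6.45595 years.

6.4559 years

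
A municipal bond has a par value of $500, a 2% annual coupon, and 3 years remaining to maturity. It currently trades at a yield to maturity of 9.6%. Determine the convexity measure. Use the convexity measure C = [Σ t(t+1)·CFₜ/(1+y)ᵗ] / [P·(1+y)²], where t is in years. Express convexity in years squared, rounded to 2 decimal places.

9.70

With y = 0.096:
  t   CF        PV=CF/(1+0.096)^t    t·PV        t(t+1)·PV
  1        10.00         9.1241         9.1241          18.2482
  2        10.00         8.3249        16.6498          49.9494
  3       510.00       387.3812     1,162.1435       4,648.5741
  Σ                    404.8302     1,187.9174       4,716.7717
P = 404.8302.
Convexity = Σ t(t+1)·PV / [P·(1+y)²] = 4,716.7717 / (404.8302 × 1.201216) = 9.69953.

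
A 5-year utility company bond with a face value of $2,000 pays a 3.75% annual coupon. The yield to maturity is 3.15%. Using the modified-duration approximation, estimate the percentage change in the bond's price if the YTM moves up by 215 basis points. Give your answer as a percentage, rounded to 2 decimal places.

-9.71%

Periodic yield y = 0.0315. Modified duration first:
  t   CF        PV=CF/(1+0.0315)^t    t·PV
  1        75.00        72.7096        72.7096
  2        75.00        70.4892       140.9785
  3        75.00        68.3366       205.0099
  4        75.00        66.2498       264.9991
  5     2,075.00     1,776.9366     8,884.6831
  Σ                  2,054.7219     9,568.3802
P = 2,054.7219; D_Mac = 4.65678 yrs; D_mod = 4.65678/(1+0.0315) = 4.51457 yrs.
ΔP/P ≈ -D_mod · Δy = -4.51457 × (+0.0215) = -0.097063 = -9.7063%.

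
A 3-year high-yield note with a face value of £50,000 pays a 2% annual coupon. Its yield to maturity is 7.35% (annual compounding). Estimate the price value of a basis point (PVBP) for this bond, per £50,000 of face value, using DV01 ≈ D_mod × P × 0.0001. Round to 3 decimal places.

£11.769

Periodic yield y = 0.0735.
  t   CF        PV=CF/(1+0.0735)^t    t·PV
  1     1,000.00       931.5324       931.5324
  2     1,000.00       867.7526     1,735.5051
  3    51,000.00    41,225.3195   123,675.9584
  Σ                 43,024.6044   126,342.9959
P = 43,024.6044; D_Mac = 2.93653 yrs; D_mod = 2.73547 yrs.
DV01 ≈ 2.73547 × 43,024.6044 × 0.0001 = 11.769259.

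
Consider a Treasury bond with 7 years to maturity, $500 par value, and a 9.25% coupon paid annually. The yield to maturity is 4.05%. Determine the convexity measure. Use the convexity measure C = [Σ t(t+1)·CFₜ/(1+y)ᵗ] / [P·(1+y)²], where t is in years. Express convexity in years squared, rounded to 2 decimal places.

38.68

With y = 0.0405:
  t   CF        PV=CF/(1+0.0405)^t    t·PV        t(t+1)·PV
  1        46.25        44.4498        44.4498          88.8996
  2        46.25        42.7196        85.4393         256.3178
  3        46.25        41.0568       123.1705         492.6820
  4        46.25        39.4588       157.8350         789.1751
  5        46.25        37.9229       189.6144       1,137.6864
  6        46.25        36.4468       218.6807       1,530.7650
  7       546.25       413.7108     2,895.9756      23,167.8048
  Σ                    655.7655     3,715.1653      27,463.3308
P = 655.7655.
Convexity = Σ t(t+1)·PV / [P·(1+y)²] = 27,463.3308 / (655.7655 × 1.082640) = 38.68303.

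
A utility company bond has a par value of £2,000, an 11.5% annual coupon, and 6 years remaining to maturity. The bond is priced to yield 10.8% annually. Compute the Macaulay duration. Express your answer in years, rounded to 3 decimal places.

Periodic yield y = 0.108. Discount each cash flow and weight by its year:
  t   CF        PV=CF/(1+0.108)^t    t·PV
  1       230.00       207.5812       207.5812
  2       230.00       187.3477       374.6954
  3       230.00       169.0864       507.2591
  4       230.00       152.6050       610.4200
  5       230.00       137.7302       688.6508
  6     2,230.00     1,205.2199     7,231.3195
  Σ                  2,059.5703     9,619.9260
Price P = Σ PV = 2,059.5703.
Macaulay duration = Σ(t·PV) / P = 9,619.9260 / 2,059.5703 = 4.67084 years.

4.671 years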